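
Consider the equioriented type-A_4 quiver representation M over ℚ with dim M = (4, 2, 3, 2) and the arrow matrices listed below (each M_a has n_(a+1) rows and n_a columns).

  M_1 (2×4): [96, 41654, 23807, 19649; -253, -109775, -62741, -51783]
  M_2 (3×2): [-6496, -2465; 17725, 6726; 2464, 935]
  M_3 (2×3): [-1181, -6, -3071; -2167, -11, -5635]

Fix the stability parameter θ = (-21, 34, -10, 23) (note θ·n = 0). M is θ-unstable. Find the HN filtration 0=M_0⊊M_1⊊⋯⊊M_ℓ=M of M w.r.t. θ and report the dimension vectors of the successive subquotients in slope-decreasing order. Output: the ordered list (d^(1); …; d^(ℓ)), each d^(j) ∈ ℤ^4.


Barcode: M ≅ I[1,1]^2, I[1,3], I[1,4], I[3,4]. HN layers by μ_θ (4 steps, strictly decreasing):
  μ^(1)=23; μ^(2)=12; μ^(3)=-10; μ^(4)=-21

((0, 0, 0, 2); (0, 2, 2, 0); (0, 0, 1, 0); (4, 0, 0, 0))


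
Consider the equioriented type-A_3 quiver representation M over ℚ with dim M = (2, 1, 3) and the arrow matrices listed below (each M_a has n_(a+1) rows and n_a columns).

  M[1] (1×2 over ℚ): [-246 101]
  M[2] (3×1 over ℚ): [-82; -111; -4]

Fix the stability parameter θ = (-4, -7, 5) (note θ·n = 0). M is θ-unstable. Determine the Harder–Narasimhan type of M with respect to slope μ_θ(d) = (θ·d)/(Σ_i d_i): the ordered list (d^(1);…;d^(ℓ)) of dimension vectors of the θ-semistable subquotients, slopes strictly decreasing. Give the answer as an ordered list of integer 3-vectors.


Via rank(M_{q-1}∘⋯∘M_p): M ≅ I[1,1], I[1,3], I[3,3]^2.
μ_θ-semistable layers: μ^(1)=5; μ^(2)=-4; μ^(3)=-11/2

((0, 0, 3); (1, 0, 0); (1, 1, 0))


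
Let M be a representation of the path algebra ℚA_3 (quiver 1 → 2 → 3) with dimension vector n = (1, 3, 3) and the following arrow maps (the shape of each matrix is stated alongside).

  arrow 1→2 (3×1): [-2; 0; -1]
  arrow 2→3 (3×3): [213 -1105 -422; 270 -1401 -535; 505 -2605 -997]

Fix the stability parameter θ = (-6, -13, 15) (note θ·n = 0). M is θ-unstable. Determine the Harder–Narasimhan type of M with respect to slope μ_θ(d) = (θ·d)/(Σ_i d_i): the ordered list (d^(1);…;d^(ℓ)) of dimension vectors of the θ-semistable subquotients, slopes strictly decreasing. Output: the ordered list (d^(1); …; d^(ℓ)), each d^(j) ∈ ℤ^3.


Interval decomposition of M: I[1,3], I[2,3]^2.
HN type (ℓ=3): μ^(1)=15; μ^(2)=-19/2; μ^(3)=-13

((0, 0, 3); (1, 1, 0); (0, 2, 0))


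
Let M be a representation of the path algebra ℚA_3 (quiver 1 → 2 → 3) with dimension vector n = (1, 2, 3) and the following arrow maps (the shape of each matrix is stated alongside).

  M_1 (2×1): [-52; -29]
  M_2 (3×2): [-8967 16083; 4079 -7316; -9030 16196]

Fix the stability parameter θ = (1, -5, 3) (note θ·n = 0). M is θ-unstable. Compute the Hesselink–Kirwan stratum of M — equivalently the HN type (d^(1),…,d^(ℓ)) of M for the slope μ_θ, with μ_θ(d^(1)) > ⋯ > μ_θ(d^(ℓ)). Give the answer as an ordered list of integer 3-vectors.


Via rank(M_{q-1}∘⋯∘M_p): M ≅ I[1,3], I[2,3], I[3,3].
μ_θ-semistable layers: μ^(1)=3; μ^(2)=-2; μ^(3)=-5

((0, 0, 3); (1, 1, 0); (0, 1, 0))


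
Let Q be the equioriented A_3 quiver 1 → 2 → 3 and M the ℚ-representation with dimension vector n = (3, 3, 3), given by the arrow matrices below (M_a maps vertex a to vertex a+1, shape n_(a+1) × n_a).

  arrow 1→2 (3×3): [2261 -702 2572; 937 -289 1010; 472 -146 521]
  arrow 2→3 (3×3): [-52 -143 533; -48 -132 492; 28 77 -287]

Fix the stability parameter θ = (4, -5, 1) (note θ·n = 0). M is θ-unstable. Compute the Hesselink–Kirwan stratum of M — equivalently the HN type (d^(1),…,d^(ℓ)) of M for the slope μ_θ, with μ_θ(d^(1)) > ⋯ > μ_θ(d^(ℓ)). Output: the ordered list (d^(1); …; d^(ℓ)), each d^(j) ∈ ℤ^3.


Interval decomposition of M: I[1,2]^2, I[1,3], I[3,3]^2.
HN type (ℓ=2): μ^(1)=1; μ^(2)=-1/2

((0, 0, 3); (3, 3, 0))


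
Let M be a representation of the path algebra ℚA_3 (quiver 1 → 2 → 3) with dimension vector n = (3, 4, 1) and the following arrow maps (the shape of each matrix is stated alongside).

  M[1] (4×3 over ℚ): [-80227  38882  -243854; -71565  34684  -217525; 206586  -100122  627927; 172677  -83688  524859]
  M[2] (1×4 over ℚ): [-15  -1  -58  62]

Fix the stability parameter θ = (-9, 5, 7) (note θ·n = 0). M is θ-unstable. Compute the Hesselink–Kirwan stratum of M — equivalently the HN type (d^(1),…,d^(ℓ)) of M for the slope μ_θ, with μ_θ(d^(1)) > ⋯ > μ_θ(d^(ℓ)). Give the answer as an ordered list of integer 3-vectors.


Barcode: M ≅ I[1,1], I[1,2], I[1,3], I[2,2]^2. HN layers by μ_θ (3 steps, strictly decreasing):
  μ^(1)=7; μ^(2)=5; μ^(3)=-9

((0, 0, 1); (0, 4, 0); (3, 0, 0))


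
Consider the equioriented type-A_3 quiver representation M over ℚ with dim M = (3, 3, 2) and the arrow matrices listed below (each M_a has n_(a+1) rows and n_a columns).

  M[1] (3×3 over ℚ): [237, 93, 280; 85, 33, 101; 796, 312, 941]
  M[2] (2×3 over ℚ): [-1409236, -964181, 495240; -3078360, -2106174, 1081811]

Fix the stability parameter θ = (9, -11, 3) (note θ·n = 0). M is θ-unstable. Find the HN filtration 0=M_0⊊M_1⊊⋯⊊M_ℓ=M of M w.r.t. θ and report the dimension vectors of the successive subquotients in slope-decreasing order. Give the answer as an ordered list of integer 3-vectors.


Barcode: M ≅ I[1,1], I[1,3]^2, I[2,2]. HN layers by μ_θ (4 steps, strictly decreasing):
  μ^(1)=9; μ^(2)=3; μ^(3)=-1; μ^(4)=-11

((1, 0, 0); (0, 0, 2); (2, 2, 0); (0, 1, 0))


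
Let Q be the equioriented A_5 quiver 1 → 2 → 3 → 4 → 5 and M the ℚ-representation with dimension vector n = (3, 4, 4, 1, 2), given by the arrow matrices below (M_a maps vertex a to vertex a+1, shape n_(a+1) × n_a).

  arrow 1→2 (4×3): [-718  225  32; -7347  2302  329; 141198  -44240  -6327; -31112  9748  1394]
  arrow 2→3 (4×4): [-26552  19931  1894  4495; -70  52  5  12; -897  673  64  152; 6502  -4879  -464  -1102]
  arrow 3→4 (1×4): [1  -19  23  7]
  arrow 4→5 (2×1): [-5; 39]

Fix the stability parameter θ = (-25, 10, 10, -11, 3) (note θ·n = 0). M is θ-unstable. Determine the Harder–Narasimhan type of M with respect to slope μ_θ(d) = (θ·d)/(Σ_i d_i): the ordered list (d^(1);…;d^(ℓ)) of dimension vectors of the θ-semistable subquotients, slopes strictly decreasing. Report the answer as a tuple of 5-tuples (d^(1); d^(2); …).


Interval decomposition of M: I[1,3]^2, I[1,5], I[2,3], I[5,5].
HN type (ℓ=3): μ^(1)=10; μ^(2)=3; μ^(3)=-25

((0, 3, 3, 0, 0); (0, 1, 1, 1, 2); (3, 0, 0, 0, 0))


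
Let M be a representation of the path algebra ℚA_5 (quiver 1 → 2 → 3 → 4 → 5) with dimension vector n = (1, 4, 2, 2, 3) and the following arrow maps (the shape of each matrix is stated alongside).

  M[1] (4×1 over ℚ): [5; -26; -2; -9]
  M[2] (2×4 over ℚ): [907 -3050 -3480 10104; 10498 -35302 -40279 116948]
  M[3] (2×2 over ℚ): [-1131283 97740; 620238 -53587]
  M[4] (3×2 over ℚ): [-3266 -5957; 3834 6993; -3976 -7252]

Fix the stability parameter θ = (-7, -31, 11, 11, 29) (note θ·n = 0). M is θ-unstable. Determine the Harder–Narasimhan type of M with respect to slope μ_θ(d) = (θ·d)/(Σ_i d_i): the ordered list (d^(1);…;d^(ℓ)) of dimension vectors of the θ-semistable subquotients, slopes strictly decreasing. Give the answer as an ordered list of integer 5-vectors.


Via rank(M_{q-1}∘⋯∘M_p): M ≅ I[1,4], I[2,2]^2, I[2,5], I[5,5]^2.
μ_θ-semistable layers: μ^(1)=29; μ^(2)=11; μ^(3)=-19; μ^(4)=-31

((0, 0, 0, 0, 3); (0, 0, 2, 2, 0); (1, 1, 0, 0, 0); (0, 3, 0, 0, 0))


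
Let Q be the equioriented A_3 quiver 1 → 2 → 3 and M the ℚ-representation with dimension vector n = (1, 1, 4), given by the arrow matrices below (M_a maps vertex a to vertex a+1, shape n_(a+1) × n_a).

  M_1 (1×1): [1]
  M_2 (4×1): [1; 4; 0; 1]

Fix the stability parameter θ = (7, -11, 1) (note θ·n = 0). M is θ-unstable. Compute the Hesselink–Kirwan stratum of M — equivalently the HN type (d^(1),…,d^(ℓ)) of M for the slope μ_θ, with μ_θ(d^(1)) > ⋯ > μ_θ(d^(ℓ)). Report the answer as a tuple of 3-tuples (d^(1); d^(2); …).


Barcode: M ≅ I[1,3], I[3,3]^3. HN layers by μ_θ (2 steps, strictly decreasing):
  μ^(1)=1; μ^(2)=-2

((0, 0, 4); (1, 1, 0))


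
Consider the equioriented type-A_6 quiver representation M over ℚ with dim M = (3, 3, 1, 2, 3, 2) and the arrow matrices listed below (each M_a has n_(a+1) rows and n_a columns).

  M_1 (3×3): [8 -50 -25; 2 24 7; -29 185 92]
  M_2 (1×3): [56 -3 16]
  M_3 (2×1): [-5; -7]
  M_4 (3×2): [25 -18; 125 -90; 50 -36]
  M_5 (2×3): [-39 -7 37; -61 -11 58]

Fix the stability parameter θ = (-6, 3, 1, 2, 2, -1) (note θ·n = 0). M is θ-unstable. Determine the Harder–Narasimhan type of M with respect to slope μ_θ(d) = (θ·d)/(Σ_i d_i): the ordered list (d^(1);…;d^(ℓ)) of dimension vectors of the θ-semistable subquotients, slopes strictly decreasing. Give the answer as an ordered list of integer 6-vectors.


Via rank(M_{q-1}∘⋯∘M_p): M ≅ I[1,2]^2, I[1,5], I[4,4], I[5,6]^2.
μ_θ-semistable layers: μ^(1)=3; μ^(2)=2; μ^(3)=1/2; μ^(4)=-6

((0, 2, 0, 0, 0, 0); (0, 1, 1, 2, 1, 0); (0, 0, 0, 0, 2, 2); (3, 0, 0, 0, 0, 0))


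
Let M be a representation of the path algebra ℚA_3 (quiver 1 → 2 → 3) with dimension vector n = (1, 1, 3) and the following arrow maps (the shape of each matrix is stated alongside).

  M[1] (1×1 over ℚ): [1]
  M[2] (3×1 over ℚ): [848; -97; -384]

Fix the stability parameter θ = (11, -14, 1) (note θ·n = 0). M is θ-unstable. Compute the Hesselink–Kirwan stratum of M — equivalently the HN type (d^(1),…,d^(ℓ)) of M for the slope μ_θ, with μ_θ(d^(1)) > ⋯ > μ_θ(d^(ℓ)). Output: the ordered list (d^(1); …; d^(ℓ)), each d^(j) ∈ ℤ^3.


Via rank(M_{q-1}∘⋯∘M_p): M ≅ I[1,3], I[3,3]^2.
μ_θ-semistable layers: μ^(1)=1; μ^(2)=-3/2

((0, 0, 3); (1, 1, 0))


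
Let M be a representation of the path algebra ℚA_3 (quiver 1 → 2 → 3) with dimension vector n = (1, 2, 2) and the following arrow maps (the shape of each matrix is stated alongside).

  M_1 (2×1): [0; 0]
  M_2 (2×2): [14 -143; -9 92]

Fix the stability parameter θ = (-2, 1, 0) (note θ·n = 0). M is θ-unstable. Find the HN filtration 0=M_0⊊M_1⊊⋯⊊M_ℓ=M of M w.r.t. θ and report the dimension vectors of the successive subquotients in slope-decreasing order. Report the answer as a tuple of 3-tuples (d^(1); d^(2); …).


Barcode: M ≅ I[1,1], I[2,3]^2. HN layers by μ_θ (2 steps, strictly decreasing):
  μ^(1)=1/2; μ^(2)=-2

((0, 2, 2); (1, 0, 0))


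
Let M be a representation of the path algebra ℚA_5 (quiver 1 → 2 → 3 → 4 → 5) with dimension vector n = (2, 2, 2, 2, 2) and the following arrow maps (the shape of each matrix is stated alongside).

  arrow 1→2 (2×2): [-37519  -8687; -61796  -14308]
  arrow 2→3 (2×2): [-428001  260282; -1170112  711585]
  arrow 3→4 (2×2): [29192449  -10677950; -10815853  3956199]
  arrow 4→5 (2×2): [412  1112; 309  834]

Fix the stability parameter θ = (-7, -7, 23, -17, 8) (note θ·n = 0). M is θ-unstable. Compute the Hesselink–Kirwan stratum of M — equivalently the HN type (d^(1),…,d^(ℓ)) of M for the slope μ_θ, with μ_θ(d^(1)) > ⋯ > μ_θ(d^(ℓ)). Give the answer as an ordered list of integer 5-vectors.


Interval decomposition of M: I[1,1], I[1,5], I[2,4], I[5,5].
HN type (ℓ=3): μ^(1)=8; μ^(2)=3; μ^(3)=-7

((0, 0, 0, 0, 2); (0, 0, 2, 2, 0); (2, 2, 0, 0, 0))


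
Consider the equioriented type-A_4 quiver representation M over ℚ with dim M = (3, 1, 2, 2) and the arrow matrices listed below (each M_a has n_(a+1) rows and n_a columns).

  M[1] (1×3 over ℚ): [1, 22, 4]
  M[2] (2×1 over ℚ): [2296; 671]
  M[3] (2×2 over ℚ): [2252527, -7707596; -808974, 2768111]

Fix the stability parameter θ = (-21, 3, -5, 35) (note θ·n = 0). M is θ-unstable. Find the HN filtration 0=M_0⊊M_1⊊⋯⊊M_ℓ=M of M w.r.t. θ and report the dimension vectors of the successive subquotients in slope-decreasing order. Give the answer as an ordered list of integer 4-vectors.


Interval decomposition of M: I[1,1]^2, I[1,4], I[3,4].
HN type (ℓ=4): μ^(1)=35; μ^(2)=-1; μ^(3)=-5; μ^(4)=-21

((0, 0, 0, 2); (0, 1, 1, 0); (0, 0, 1, 0); (3, 0, 0, 0))


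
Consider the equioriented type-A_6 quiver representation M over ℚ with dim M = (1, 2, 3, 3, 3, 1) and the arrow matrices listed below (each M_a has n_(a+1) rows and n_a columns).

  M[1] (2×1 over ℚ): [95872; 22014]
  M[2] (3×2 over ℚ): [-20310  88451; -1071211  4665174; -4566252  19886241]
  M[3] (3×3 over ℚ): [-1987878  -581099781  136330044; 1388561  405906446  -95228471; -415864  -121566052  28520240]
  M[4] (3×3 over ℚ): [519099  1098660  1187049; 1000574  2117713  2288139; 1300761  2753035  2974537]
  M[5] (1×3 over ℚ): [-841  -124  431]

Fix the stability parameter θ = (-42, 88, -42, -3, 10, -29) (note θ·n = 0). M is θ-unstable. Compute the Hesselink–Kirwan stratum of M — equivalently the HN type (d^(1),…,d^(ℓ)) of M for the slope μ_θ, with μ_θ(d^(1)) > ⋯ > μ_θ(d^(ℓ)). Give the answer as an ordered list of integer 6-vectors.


Interval decomposition of M: I[1,5], I[2,3], I[3,6], I[4,5].
HN type (ℓ=6): μ^(1)=23; μ^(2)=53/4; μ^(3)=10; μ^(4)=-3; μ^(5)=-22/3; μ^(6)=-42

((0, 1, 1, 0, 0, 0); (0, 1, 1, 1, 1, 0); (0, 0, 0, 0, 1, 0); (0, 0, 0, 1, 0, 0); (0, 0, 0, 1, 1, 1); (1, 0, 1, 0, 0, 0))


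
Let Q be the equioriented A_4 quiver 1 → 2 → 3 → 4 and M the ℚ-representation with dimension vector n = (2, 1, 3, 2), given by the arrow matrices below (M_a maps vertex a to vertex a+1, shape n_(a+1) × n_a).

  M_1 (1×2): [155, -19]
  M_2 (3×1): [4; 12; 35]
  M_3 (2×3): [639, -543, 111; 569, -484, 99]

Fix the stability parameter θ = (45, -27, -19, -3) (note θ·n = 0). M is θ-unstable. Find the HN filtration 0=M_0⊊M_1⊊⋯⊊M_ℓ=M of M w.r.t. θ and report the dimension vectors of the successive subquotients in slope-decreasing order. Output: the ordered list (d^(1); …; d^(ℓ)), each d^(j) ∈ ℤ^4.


Barcode: M ≅ I[1,1], I[1,4], I[3,3], I[3,4]. HN layers by μ_θ (4 steps, strictly decreasing):
  μ^(1)=45; μ^(2)=-1; μ^(3)=-3; μ^(4)=-19

((1, 0, 0, 0); (1, 1, 1, 1); (0, 0, 0, 1); (0, 0, 2, 0))


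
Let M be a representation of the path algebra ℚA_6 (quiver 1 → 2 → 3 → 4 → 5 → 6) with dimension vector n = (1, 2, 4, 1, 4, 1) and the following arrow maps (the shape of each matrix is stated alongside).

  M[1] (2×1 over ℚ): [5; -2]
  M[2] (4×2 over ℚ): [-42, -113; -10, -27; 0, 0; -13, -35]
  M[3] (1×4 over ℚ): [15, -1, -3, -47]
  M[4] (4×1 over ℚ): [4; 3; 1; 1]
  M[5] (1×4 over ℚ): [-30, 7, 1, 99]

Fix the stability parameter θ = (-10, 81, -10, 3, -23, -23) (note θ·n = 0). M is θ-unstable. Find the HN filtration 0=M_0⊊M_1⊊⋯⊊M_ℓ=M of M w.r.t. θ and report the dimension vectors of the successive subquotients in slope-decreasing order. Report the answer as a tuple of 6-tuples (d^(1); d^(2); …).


Via rank(M_{q-1}∘⋯∘M_p): M ≅ I[1,6], I[2,3], I[3,3]^2, I[5,5]^3.
μ_θ-semistable layers: μ^(1)=71/2; μ^(2)=28/5; μ^(3)=-10; μ^(4)=-23

((0, 1, 1, 0, 0, 0); (0, 1, 1, 1, 1, 1); (1, 0, 2, 0, 0, 0); (0, 0, 0, 0, 3, 0))


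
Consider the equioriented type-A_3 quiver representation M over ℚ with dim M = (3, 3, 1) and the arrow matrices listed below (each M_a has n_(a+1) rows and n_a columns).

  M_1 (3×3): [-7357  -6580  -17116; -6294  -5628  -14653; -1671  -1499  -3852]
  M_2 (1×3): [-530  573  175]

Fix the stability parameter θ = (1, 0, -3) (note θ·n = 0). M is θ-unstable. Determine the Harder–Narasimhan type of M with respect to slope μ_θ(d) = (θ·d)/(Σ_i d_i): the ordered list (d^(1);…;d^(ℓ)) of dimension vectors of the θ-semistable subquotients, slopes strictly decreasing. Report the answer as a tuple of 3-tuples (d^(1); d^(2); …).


Interval decomposition of M: I[1,2]^2, I[1,3].
HN type (ℓ=2): μ^(1)=1/2; μ^(2)=-2/3

((2, 2, 0); (1, 1, 1))


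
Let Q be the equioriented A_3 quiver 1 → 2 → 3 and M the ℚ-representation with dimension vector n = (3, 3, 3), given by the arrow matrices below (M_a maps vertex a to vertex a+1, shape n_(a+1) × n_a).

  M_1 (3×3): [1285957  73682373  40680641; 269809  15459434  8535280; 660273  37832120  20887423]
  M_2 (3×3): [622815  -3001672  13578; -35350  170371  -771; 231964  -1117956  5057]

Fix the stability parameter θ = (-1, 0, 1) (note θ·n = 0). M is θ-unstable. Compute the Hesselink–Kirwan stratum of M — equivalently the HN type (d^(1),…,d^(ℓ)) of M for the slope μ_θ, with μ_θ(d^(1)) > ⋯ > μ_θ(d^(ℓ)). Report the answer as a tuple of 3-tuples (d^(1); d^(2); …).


Interval decomposition of M: I[1,3]^3.
HN type (ℓ=3): μ^(1)=1; μ^(2)=0; μ^(3)=-1

((0, 0, 3); (0, 3, 0); (3, 0, 0))


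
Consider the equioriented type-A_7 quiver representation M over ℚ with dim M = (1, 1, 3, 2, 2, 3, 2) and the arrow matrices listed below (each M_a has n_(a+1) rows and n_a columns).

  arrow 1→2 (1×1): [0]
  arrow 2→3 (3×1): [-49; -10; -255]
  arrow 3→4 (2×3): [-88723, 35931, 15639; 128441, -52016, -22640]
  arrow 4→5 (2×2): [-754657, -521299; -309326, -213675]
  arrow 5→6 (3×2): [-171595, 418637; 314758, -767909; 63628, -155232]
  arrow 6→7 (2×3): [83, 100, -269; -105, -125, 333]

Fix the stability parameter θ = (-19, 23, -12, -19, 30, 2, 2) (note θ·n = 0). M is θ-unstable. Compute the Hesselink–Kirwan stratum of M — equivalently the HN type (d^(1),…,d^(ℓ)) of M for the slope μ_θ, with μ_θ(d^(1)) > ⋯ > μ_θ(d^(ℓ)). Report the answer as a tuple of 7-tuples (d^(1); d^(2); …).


Interval decomposition of M: I[1,1], I[2,7], I[3,3], I[3,7], I[6,6].
HN type (ℓ=6): μ^(1)=34/3; μ^(2)=2; μ^(3)=-8/3; μ^(4)=-12; μ^(5)=-31/2; μ^(6)=-19

((0, 0, 0, 0, 2, 2, 2); (0, 0, 0, 0, 0, 1, 0); (0, 1, 1, 1, 0, 0, 0); (0, 0, 1, 0, 0, 0, 0); (0, 0, 1, 1, 0, 0, 0); (1, 0, 0, 0, 0, 0, 0))


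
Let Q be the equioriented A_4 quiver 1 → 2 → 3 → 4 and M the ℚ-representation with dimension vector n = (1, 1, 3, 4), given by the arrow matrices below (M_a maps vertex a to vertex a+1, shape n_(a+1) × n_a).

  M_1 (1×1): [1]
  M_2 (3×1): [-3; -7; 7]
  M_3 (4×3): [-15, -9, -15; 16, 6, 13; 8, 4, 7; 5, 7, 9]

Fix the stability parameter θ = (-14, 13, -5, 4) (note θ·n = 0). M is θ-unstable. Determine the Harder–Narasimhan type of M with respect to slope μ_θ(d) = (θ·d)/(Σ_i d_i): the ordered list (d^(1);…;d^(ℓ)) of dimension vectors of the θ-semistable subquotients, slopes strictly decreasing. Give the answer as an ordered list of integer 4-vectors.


Via rank(M_{q-1}∘⋯∘M_p): M ≅ I[1,4], I[3,4]^2, I[4,4].
μ_θ-semistable layers: μ^(1)=4; μ^(2)=-5; μ^(3)=-14

((0, 1, 1, 4); (0, 0, 2, 0); (1, 0, 0, 0))


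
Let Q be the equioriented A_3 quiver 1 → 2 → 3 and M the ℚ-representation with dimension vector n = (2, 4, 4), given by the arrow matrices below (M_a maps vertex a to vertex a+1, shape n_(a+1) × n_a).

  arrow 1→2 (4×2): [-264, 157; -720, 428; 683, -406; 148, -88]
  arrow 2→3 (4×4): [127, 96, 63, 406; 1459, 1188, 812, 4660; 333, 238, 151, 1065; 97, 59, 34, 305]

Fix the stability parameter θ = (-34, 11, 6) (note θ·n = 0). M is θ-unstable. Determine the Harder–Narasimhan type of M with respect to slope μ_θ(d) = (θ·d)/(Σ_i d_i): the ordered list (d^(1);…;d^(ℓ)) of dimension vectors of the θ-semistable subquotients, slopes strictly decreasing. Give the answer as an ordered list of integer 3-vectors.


Via rank(M_{q-1}∘⋯∘M_p): M ≅ I[1,3]^2, I[2,3]^2.
μ_θ-semistable layers: μ^(1)=17/2; μ^(2)=-34

((0, 4, 4); (2, 0, 0))


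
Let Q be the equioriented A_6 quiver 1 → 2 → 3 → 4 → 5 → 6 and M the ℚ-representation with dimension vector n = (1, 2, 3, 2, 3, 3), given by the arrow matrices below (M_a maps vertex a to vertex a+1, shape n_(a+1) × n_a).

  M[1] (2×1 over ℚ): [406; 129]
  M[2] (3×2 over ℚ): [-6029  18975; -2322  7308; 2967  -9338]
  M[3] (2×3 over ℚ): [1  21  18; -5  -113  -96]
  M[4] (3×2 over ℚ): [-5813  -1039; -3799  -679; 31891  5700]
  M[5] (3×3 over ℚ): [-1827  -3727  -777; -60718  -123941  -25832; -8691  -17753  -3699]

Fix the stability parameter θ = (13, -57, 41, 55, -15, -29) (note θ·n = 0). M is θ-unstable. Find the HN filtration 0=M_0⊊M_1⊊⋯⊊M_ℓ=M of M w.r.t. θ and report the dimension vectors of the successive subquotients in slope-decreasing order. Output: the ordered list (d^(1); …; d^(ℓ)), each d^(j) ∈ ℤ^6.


Via rank(M_{q-1}∘⋯∘M_p): M ≅ I[1,6], I[2,6], I[3,3], I[5,6].
μ_θ-semistable layers: μ^(1)=41; μ^(2)=13; μ^(3)=-22; μ^(4)=-57

((0, 0, 1, 0, 0, 0); (0, 0, 2, 2, 2, 2); (1, 1, 0, 0, 1, 1); (0, 1, 0, 0, 0, 0))


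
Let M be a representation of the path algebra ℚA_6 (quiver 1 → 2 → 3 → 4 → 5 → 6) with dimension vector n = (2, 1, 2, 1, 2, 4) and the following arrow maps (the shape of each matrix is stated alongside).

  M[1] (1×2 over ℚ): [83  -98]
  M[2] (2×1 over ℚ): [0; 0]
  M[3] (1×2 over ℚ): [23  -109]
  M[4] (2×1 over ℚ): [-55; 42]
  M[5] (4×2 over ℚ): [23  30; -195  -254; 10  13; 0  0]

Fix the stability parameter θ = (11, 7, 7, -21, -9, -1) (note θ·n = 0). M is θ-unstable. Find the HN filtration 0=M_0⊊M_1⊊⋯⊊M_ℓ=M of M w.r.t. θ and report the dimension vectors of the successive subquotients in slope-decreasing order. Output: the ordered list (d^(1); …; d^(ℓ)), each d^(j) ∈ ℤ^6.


Interval decomposition of M: I[1,1], I[1,2], I[3,3], I[3,6], I[5,6], I[6,6]^2.
HN type (ℓ=6): μ^(1)=11; μ^(2)=9; μ^(3)=7; μ^(4)=-1; μ^(5)=-23/3; μ^(6)=-9

((1, 0, 0, 0, 0, 0); (1, 1, 0, 0, 0, 0); (0, 0, 1, 0, 0, 0); (0, 0, 0, 0, 0, 4); (0, 0, 1, 1, 1, 0); (0, 0, 0, 0, 1, 0))


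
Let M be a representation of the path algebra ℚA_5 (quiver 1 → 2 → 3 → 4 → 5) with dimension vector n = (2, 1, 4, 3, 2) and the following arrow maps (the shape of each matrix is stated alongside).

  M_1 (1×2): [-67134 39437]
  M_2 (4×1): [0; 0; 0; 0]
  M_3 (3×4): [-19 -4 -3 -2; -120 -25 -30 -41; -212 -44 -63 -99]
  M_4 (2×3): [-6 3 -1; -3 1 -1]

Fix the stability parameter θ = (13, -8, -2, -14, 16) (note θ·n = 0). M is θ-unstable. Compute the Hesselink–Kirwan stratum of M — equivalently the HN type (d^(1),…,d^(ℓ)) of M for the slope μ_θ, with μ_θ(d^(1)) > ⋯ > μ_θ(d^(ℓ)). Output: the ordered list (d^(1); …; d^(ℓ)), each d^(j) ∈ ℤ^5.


Via rank(M_{q-1}∘⋯∘M_p): M ≅ I[1,1], I[1,2], I[3,3], I[3,4], I[3,5]^2.
μ_θ-semistable layers: μ^(1)=16; μ^(2)=13; μ^(3)=5/2; μ^(4)=-2; μ^(5)=-8

((0, 0, 0, 0, 2); (1, 0, 0, 0, 0); (1, 1, 0, 0, 0); (0, 0, 1, 0, 0); (0, 0, 3, 3, 0))


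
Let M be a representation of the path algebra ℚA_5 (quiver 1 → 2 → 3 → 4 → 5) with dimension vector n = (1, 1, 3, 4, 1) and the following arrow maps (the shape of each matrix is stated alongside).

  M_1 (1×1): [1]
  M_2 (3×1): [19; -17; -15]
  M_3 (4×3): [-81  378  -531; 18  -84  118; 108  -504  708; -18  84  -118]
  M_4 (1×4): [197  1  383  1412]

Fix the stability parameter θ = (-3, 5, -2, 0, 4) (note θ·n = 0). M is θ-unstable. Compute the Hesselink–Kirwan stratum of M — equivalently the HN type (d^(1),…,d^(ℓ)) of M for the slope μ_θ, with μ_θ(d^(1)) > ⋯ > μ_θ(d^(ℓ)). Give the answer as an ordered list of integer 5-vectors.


Via rank(M_{q-1}∘⋯∘M_p): M ≅ I[1,3], I[3,3], I[3,5], I[4,4]^3.
μ_θ-semistable layers: μ^(1)=4; μ^(2)=3/2; μ^(3)=0; μ^(4)=-2; μ^(5)=-3

((0, 0, 0, 0, 1); (0, 1, 1, 0, 0); (0, 0, 0, 4, 0); (0, 0, 2, 0, 0); (1, 0, 0, 0, 0))


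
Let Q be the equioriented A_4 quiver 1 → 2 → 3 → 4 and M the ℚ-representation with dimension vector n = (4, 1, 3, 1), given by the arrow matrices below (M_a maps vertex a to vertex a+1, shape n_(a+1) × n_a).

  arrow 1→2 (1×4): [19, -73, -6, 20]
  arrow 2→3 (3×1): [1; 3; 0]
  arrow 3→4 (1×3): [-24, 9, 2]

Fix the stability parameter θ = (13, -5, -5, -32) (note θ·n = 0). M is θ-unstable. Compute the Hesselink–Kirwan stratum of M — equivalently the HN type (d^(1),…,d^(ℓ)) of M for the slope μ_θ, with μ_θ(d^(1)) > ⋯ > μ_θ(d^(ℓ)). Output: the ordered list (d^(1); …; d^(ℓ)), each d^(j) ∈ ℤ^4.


Via rank(M_{q-1}∘⋯∘M_p): M ≅ I[1,1]^3, I[1,4], I[3,3]^2.
μ_θ-semistable layers: μ^(1)=13; μ^(2)=-5; μ^(3)=-29/4

((3, 0, 0, 0); (0, 0, 2, 0); (1, 1, 1, 1))


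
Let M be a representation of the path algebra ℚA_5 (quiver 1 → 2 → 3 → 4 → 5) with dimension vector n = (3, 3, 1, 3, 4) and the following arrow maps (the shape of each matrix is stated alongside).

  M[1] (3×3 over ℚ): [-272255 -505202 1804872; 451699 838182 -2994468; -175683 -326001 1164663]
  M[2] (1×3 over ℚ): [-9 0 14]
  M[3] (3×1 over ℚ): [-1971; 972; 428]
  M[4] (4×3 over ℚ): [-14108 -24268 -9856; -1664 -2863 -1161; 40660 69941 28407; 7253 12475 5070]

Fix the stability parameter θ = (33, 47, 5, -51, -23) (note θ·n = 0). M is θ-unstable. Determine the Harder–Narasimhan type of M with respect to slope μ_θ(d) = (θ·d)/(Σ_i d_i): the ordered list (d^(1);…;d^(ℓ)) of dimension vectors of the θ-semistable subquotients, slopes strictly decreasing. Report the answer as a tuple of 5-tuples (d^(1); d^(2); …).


Via rank(M_{q-1}∘⋯∘M_p): M ≅ I[1,1], I[1,2], I[1,5], I[2,2], I[4,4], I[4,5], I[5,5]^2.
μ_θ-semistable layers: μ^(1)=47; μ^(2)=33; μ^(3)=11/5; μ^(4)=-23; μ^(5)=-51

((0, 2, 0, 0, 0); (2, 0, 0, 0, 0); (1, 1, 1, 1, 1); (0, 0, 0, 0, 3); (0, 0, 0, 2, 0))


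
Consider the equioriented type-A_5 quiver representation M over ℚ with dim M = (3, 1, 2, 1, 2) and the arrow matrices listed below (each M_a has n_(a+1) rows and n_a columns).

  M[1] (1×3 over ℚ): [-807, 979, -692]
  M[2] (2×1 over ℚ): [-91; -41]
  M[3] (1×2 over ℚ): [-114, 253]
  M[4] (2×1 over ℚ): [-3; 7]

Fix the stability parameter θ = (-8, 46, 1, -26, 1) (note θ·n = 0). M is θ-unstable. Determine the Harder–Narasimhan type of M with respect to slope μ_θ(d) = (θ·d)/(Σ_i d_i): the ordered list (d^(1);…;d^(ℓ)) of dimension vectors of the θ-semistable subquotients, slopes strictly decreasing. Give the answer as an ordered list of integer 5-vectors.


Interval decomposition of M: I[1,1]^2, I[1,5], I[3,3], I[5,5].
HN type (ℓ=3): μ^(1)=11/2; μ^(2)=1; μ^(3)=-8

((0, 1, 1, 1, 1); (0, 0, 1, 0, 1); (3, 0, 0, 0, 0))


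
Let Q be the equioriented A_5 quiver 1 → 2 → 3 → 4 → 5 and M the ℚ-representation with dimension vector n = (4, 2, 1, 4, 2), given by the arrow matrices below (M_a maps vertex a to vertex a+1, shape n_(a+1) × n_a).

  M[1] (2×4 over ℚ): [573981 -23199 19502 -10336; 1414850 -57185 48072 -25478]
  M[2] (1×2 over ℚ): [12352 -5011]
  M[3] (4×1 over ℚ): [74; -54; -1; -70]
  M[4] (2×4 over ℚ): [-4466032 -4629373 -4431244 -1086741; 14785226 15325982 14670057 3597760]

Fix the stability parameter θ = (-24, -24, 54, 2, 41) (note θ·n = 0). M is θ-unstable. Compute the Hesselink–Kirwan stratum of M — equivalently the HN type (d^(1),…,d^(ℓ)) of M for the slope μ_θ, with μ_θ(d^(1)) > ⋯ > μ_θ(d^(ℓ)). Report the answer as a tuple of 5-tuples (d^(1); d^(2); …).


Barcode: M ≅ I[1,1]^2, I[1,2], I[1,5], I[4,4]^2, I[4,5]. HN layers by μ_θ (4 steps, strictly decreasing):
  μ^(1)=41; μ^(2)=28; μ^(3)=2; μ^(4)=-24

((0, 0, 0, 0, 2); (0, 0, 1, 1, 0); (0, 0, 0, 3, 0); (4, 2, 0, 0, 0))


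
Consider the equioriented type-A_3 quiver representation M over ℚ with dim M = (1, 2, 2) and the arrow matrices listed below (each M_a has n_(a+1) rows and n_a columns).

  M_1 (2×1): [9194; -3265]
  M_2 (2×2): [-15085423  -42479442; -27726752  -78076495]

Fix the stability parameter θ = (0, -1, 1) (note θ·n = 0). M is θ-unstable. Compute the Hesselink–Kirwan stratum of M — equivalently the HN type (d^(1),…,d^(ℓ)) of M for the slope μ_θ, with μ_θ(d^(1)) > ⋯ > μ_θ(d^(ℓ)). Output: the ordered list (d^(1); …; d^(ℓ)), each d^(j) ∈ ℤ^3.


Barcode: M ≅ I[1,3], I[2,3]. HN layers by μ_θ (3 steps, strictly decreasing):
  μ^(1)=1; μ^(2)=-1/2; μ^(3)=-1

((0, 0, 2); (1, 1, 0); (0, 1, 0))


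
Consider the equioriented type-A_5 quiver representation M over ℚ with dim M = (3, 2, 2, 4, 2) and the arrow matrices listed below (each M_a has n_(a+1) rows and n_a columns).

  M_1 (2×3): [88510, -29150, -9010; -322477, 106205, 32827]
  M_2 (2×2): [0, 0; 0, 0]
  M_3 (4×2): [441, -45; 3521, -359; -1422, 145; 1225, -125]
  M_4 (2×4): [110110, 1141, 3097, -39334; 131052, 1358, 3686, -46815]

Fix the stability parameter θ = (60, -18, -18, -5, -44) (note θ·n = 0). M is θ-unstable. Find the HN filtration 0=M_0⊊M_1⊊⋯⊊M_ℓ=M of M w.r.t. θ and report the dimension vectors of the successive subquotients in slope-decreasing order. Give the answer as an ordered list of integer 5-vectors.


Via rank(M_{q-1}∘⋯∘M_p): M ≅ I[1,1]^2, I[1,2], I[2,2], I[3,5]^2, I[4,4]^2.
μ_θ-semistable layers: μ^(1)=60; μ^(2)=21; μ^(3)=-5; μ^(4)=-18; μ^(5)=-67/3

((2, 0, 0, 0, 0); (1, 1, 0, 0, 0); (0, 0, 0, 2, 0); (0, 1, 0, 0, 0); (0, 0, 2, 2, 2))


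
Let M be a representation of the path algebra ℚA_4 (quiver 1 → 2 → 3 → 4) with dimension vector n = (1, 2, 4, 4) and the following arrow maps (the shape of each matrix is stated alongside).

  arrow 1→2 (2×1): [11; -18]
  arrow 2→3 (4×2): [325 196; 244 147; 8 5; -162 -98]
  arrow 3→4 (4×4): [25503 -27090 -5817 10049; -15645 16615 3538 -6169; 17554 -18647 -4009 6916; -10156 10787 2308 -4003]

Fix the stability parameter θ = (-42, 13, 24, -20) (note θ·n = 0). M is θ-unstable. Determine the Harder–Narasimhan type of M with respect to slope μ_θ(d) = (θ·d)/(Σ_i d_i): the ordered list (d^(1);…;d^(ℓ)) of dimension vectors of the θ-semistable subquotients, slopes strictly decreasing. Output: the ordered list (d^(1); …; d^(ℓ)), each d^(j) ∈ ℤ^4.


Via rank(M_{q-1}∘⋯∘M_p): M ≅ I[1,4], I[2,4], I[3,4]^2.
μ_θ-semistable layers: μ^(1)=17/3; μ^(2)=2; μ^(3)=-42

((0, 2, 2, 2); (0, 0, 2, 2); (1, 0, 0, 0))


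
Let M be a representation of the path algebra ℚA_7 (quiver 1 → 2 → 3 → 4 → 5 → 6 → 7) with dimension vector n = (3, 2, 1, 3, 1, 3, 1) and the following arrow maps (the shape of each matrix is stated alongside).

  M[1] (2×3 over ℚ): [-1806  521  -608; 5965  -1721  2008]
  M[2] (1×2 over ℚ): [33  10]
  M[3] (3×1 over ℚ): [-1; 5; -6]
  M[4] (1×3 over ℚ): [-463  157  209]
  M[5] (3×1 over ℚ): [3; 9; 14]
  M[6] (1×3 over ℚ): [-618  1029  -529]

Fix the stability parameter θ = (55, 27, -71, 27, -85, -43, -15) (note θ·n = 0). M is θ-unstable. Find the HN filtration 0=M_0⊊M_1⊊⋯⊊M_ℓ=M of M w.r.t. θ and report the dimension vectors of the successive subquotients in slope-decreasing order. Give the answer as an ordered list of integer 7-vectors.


Barcode: M ≅ I[1,1], I[1,2], I[1,7], I[4,4]^2, I[6,6]^2. HN layers by μ_θ (5 steps, strictly decreasing):
  μ^(1)=55; μ^(2)=41; μ^(3)=27; μ^(4)=-15; μ^(5)=-43

((1, 0, 0, 0, 0, 0, 0); (1, 1, 0, 0, 0, 0, 0); (0, 0, 0, 2, 0, 0, 0); (1, 1, 1, 1, 1, 1, 1); (0, 0, 0, 0, 0, 2, 0))


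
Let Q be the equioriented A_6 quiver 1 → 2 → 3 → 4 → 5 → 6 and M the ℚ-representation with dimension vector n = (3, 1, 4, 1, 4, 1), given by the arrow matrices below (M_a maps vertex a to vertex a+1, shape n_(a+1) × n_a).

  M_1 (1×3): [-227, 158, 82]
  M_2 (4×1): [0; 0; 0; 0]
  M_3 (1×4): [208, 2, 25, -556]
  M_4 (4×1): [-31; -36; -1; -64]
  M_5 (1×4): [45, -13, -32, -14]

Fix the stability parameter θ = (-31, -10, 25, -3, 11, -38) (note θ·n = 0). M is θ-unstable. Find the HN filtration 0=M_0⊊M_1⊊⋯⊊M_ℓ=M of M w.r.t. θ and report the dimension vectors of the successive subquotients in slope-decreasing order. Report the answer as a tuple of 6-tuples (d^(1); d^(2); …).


Interval decomposition of M: I[1,1]^2, I[1,2], I[3,3]^3, I[3,6], I[5,5]^3.
HN type (ℓ=5): μ^(1)=25; μ^(2)=11; μ^(3)=-5/4; μ^(4)=-10; μ^(5)=-31

((0, 0, 3, 0, 0, 0); (0, 0, 0, 0, 3, 0); (0, 0, 1, 1, 1, 1); (0, 1, 0, 0, 0, 0); (3, 0, 0, 0, 0, 0))


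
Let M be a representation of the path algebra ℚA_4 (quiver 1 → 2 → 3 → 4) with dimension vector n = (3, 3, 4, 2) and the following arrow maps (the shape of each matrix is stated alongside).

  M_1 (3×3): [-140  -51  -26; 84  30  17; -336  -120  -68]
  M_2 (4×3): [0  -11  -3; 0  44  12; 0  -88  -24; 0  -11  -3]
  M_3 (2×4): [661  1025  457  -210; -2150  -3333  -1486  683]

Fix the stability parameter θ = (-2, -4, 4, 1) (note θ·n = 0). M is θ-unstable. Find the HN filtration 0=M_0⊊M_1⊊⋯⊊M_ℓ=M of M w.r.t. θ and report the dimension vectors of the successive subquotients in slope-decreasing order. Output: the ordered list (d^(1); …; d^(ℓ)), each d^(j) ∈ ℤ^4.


Barcode: M ≅ I[1,1], I[1,2], I[1,4], I[2,2], I[3,3]^2, I[3,4]. HN layers by μ_θ (5 steps, strictly decreasing):
  μ^(1)=4; μ^(2)=5/2; μ^(3)=-2; μ^(4)=-3; μ^(5)=-4

((0, 0, 2, 0); (0, 0, 2, 2); (1, 0, 0, 0); (2, 2, 0, 0); (0, 1, 0, 0))


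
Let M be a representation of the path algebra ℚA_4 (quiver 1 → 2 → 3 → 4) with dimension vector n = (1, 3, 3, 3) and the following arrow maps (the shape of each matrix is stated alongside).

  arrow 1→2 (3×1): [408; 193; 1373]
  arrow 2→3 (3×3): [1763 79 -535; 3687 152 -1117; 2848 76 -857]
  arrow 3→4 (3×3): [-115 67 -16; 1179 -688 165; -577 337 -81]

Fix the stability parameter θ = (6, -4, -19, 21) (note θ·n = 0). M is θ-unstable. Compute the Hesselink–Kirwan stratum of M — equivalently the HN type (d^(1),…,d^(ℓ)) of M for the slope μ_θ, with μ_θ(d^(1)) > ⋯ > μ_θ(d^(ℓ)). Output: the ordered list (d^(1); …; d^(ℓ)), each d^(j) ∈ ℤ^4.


Barcode: M ≅ I[1,4], I[2,4]^2. HN layers by μ_θ (3 steps, strictly decreasing):
  μ^(1)=21; μ^(2)=-17/3; μ^(3)=-23/2

((0, 0, 0, 3); (1, 1, 1, 0); (0, 2, 2, 0))


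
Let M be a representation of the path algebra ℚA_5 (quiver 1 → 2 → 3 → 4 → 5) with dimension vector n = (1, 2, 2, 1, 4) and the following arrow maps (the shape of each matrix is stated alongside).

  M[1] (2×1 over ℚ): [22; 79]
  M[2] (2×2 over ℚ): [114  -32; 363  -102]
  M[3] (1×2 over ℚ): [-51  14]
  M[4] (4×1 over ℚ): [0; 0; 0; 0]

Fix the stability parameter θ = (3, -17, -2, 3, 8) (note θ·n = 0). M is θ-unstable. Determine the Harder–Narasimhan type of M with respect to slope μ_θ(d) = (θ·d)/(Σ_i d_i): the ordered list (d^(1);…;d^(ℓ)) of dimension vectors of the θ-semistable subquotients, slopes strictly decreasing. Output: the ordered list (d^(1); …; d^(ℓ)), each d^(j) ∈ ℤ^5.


Interval decomposition of M: I[1,4], I[2,3], I[5,5]^4.
HN type (ℓ=5): μ^(1)=8; μ^(2)=3; μ^(3)=-2; μ^(4)=-7; μ^(5)=-17

((0, 0, 0, 0, 4); (0, 0, 0, 1, 0); (0, 0, 2, 0, 0); (1, 1, 0, 0, 0); (0, 1, 0, 0, 0))


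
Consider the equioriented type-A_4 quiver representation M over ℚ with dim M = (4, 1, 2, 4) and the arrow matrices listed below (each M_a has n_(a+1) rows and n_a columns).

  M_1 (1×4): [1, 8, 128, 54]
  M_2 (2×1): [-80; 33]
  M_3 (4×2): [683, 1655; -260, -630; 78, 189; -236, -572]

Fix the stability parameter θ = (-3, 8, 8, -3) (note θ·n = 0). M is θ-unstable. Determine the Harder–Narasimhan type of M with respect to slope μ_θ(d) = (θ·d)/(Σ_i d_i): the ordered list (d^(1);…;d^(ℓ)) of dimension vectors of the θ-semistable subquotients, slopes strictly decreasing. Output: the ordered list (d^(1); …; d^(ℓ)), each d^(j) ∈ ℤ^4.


Barcode: M ≅ I[1,1]^3, I[1,4], I[3,4], I[4,4]^2. HN layers by μ_θ (3 steps, strictly decreasing):
  μ^(1)=13/3; μ^(2)=5/2; μ^(3)=-3

((0, 1, 1, 1); (0, 0, 1, 1); (4, 0, 0, 2))


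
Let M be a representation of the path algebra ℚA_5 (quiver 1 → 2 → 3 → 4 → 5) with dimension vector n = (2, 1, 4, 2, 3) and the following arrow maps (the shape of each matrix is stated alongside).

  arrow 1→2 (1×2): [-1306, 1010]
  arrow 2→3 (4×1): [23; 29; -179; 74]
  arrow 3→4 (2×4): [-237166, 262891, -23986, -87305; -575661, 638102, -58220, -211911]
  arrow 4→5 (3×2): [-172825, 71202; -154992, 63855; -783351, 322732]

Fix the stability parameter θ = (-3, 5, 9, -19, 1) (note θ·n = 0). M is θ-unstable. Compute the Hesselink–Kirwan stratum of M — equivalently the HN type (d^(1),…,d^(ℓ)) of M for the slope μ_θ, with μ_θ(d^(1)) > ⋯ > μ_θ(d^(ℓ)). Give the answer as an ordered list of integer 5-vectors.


Barcode: M ≅ I[1,1], I[1,5], I[3,3]^2, I[3,5], I[5,5]. HN layers by μ_θ (5 steps, strictly decreasing):
  μ^(1)=9; μ^(2)=1; μ^(3)=-5/3; μ^(4)=-3; μ^(5)=-5

((0, 0, 2, 0, 0); (0, 0, 0, 0, 3); (0, 1, 1, 1, 0); (2, 0, 0, 0, 0); (0, 0, 1, 1, 0))


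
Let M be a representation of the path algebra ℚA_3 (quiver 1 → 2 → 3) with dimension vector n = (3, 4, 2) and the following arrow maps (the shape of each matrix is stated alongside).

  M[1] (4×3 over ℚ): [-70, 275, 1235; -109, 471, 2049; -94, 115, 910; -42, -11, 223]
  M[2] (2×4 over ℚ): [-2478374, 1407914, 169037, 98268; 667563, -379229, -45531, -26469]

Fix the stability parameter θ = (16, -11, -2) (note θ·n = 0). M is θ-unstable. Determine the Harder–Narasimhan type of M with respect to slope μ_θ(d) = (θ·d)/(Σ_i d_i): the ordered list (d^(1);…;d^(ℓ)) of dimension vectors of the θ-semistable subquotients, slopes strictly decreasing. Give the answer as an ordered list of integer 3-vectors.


Barcode: M ≅ I[1,2], I[1,3]^2, I[2,2]. HN layers by μ_θ (3 steps, strictly decreasing):
  μ^(1)=5/2; μ^(2)=1; μ^(3)=-11

((1, 1, 0); (2, 2, 2); (0, 1, 0))


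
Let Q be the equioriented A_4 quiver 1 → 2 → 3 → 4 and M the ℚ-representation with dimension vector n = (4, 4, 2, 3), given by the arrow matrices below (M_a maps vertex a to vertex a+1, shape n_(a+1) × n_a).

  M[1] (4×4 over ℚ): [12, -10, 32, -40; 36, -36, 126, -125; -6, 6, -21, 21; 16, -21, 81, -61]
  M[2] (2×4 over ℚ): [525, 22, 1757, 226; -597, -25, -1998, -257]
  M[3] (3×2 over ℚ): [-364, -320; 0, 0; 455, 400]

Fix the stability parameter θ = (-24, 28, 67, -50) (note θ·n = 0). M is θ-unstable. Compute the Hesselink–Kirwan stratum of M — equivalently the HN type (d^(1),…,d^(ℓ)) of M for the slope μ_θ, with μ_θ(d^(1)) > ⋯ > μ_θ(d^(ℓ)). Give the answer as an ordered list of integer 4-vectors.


Via rank(M_{q-1}∘⋯∘M_p): M ≅ I[1,1], I[1,2], I[1,3], I[1,4], I[2,2], I[4,4]^2.
μ_θ-semistable layers: μ^(1)=67; μ^(2)=28; μ^(3)=15; μ^(4)=-24; μ^(5)=-50

((0, 0, 1, 0); (0, 3, 0, 0); (0, 1, 1, 1); (4, 0, 0, 0); (0, 0, 0, 2))


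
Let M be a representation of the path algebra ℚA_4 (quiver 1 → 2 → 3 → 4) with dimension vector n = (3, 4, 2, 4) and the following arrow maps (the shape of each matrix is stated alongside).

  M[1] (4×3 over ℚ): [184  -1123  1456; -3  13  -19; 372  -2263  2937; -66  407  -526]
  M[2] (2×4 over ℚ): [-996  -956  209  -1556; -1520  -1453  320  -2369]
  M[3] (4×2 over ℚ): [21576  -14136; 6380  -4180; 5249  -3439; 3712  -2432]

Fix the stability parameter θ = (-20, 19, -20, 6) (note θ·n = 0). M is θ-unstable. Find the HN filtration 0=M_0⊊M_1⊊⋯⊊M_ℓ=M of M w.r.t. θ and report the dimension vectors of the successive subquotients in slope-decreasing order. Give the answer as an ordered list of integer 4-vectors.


Via rank(M_{q-1}∘⋯∘M_p): M ≅ I[1,2], I[1,3], I[1,4], I[2,2], I[4,4]^3.
μ_θ-semistable layers: μ^(1)=19; μ^(2)=6; μ^(3)=-1/2; μ^(4)=-20

((0, 2, 0, 0); (0, 0, 0, 4); (0, 2, 2, 0); (3, 0, 0, 0))


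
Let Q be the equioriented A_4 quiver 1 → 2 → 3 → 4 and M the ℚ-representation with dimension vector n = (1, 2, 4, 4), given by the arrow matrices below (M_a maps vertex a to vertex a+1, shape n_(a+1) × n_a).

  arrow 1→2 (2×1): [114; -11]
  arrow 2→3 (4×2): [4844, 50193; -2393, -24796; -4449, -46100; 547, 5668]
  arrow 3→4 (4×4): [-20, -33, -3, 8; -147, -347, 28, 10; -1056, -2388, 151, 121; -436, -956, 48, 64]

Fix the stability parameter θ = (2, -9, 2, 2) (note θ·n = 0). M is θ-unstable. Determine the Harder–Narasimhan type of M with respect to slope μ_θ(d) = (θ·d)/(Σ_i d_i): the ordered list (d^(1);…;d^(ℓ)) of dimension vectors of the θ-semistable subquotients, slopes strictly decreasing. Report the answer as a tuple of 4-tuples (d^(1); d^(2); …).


Interval decomposition of M: I[1,4], I[2,3], I[3,4]^2, I[4,4].
HN type (ℓ=3): μ^(1)=2; μ^(2)=-7/2; μ^(3)=-9

((0, 0, 4, 4); (1, 1, 0, 0); (0, 1, 0, 0))
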